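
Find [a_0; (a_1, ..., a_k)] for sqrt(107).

[10; (2, 1, 9, 1, 2, 20)]

Write x_i = (sqrt(107) + m_i)/d_i with (m_0, d_0) = (0, 1). a_0 = floor(sqrt(107)) = 10, since 10^2 = 100 <= 107 < 121 = 11^2.
Iterate m_{i+1} = d_i*a_i - m_i, d_{i+1} = (107 - m_{i+1}^2)/d_i, a_{i+1} = floor((a_0 + m_{i+1})/d_{i+1}):
  m_1 = 1*10 - 0 = 10, d_1 = (107 - 10^2)/1 = 7/1 = 7, a_1 = floor((10 + 10)/7) = 2.
  m_2 = 7*2 - 10 = 4, d_2 = (107 - 4^2)/7 = 91/7 = 13, a_2 = floor((10 + 4)/13) = 1.
  m_3 = 13*1 - 4 = 9, d_3 = (107 - 9^2)/13 = 26/13 = 2, a_3 = floor((10 + 9)/2) = 9.
  m_4 = 2*9 - 9 = 9, d_4 = (107 - 9^2)/2 = 26/2 = 13, a_4 = floor((10 + 9)/13) = 1.
  m_5 = 13*1 - 9 = 4, d_5 = (107 - 4^2)/13 = 91/13 = 7, a_5 = floor((10 + 4)/7) = 2.
  m_6 = 7*2 - 4 = 10, d_6 = (107 - 10^2)/7 = 7/7 = 1, a_6 = floor((10 + 10)/1) = 20.
  m_7 = 1*20 - 10 = 10, d_7 = (107 - 10^2)/1 = 7/1 = 7: (m_7, d_7) = (m_1, d_1) = (10, 7), so from here the quotients repeat a_1, ..., a_6; the period length is 6.
Hence the expansion of sqrt(107) is a_0 = 10 followed by the repeating block 2, 1, 9, 1, 2, 20 (period 6).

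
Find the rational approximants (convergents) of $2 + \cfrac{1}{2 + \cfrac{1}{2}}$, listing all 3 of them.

Using the convergent recurrence p_i = a_i*p_{i-1} + p_{i-2}, q_i = a_i*q_{i-1} + q_{i-2} with p_{-2}=0, p_{-1}=1, q_{-2}=1, q_{-1}=0:
  i=0: a_0=2, p_0 = 2*1 + 0 = 2, q_0 = 2*0 + 1 = 1.
  i=1: a_1=2, p_1 = 2*2 + 1 = 5, q_1 = 2*1 + 0 = 2.
  i=2: a_2=2, p_2 = 2*5 + 2 = 12, q_2 = 2*2 + 1 = 5.

2/1, 5/2, 12/5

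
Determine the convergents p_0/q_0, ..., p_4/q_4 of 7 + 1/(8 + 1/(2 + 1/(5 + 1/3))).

Using the convergent recurrence p_i = a_i*p_{i-1} + p_{i-2}, q_i = a_i*q_{i-1} + q_{i-2} with p_{-2}=0, p_{-1}=1, q_{-2}=1, q_{-1}=0:
  i=0: a_0=7, p_0 = 7*1 + 0 = 7, q_0 = 7*0 + 1 = 1.
  i=1: a_1=8, p_1 = 8*7 + 1 = 57, q_1 = 8*1 + 0 = 8.
  i=2: a_2=2, p_2 = 2*57 + 7 = 121, q_2 = 2*8 + 1 = 17.
  i=3: a_3=5, p_3 = 5*121 + 57 = 662, q_3 = 5*17 + 8 = 93.
  i=4: a_4=3, p_4 = 3*662 + 121 = 2107, q_4 = 3*93 + 17 = 296.

7/1, 57/8, 121/17, 662/93, 2107/296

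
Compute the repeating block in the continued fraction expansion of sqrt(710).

Write x_i = (sqrt(710) + m_i)/d_i with (m_0, d_0) = (0, 1). a_0 = floor(sqrt(710)) = 26, since 26^2 = 676 <= 710 < 729 = 27^2.
Iterate m_{i+1} = d_i*a_i - m_i, d_{i+1} = (710 - m_{i+1}^2)/d_i, a_{i+1} = floor((a_0 + m_{i+1})/d_{i+1}):
  m_1 = 1*26 - 0 = 26, d_1 = (710 - 26^2)/1 = 34/1 = 34, a_1 = floor((26 + 26)/34) = 1.
  m_2 = 34*1 - 26 = 8, d_2 = (710 - 8^2)/34 = 646/34 = 19, a_2 = floor((26 + 8)/19) = 1.
  m_3 = 19*1 - 8 = 11, d_3 = (710 - 11^2)/19 = 589/19 = 31, a_3 = floor((26 + 11)/31) = 1.
  m_4 = 31*1 - 11 = 20, d_4 = (710 - 20^2)/31 = 310/31 = 10, a_4 = floor((26 + 20)/10) = 4.
  m_5 = 10*4 - 20 = 20, d_5 = (710 - 20^2)/10 = 310/10 = 31, a_5 = floor((26 + 20)/31) = 1.
  m_6 = 31*1 - 20 = 11, d_6 = (710 - 11^2)/31 = 589/31 = 19, a_6 = floor((26 + 11)/19) = 1.
  m_7 = 19*1 - 11 = 8, d_7 = (710 - 8^2)/19 = 646/19 = 34, a_7 = floor((26 + 8)/34) = 1.
  m_8 = 34*1 - 8 = 26, d_8 = (710 - 26^2)/34 = 34/34 = 1, a_8 = floor((26 + 26)/1) = 52.
  m_9 = 1*52 - 26 = 26, d_9 = (710 - 26^2)/1 = 34/1 = 34: (m_9, d_9) = (m_1, d_1) = (26, 34), so from here the quotients repeat a_1, ..., a_8; the period length is 8.
Hence the expansion of sqrt(710) is a_0 = 26 followed by the repeating block 1, 1, 1, 4, 1, 1, 1, 52 (period 8).

[26; (1, 1, 1, 4, 1, 1, 1, 52)]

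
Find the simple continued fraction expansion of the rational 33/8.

[4; 8]

Run the Euclidean algorithm on 33 and 8; the successive quotients are the partial quotients a_0, a_1, ... (each step inverts the fractional part left over by the previous one):
  33 = 4*8 + 1, so a_0 = 4.
  8 = 8*1 + 0, so a_1 = 8.
The remainder reaches 0 after 2 divisions, so the expansion has 2 partial quotients, read off in order.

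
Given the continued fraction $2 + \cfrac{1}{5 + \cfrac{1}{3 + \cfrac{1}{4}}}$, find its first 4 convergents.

Using the convergent recurrence p_i = a_i*p_{i-1} + p_{i-2}, q_i = a_i*q_{i-1} + q_{i-2} with p_{-2}=0, p_{-1}=1, q_{-2}=1, q_{-1}=0:
  i=0: a_0=2, p_0 = 2*1 + 0 = 2, q_0 = 2*0 + 1 = 1.
  i=1: a_1=5, p_1 = 5*2 + 1 = 11, q_1 = 5*1 + 0 = 5.
  i=2: a_2=3, p_2 = 3*11 + 2 = 35, q_2 = 3*5 + 1 = 16.
  i=3: a_3=4, p_3 = 4*35 + 11 = 151, q_3 = 4*16 + 5 = 69.

2/1, 11/5, 35/16, 151/69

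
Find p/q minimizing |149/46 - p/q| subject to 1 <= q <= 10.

13/4

Expand x = 149/46 as a continued fraction with the Euclidean algorithm:
  149 = 3*46 + 11, so a_0 = 3.
  46 = 4*11 + 2, so a_1 = 4.
  11 = 5*2 + 1, so a_2 = 5.
  2 = 2*1 + 0, so a_3 = 2.
so x = [3; 4, 5, 2].
Convergents (p_i = a_i*p_{i-1} + p_{i-2}, q_i = a_i*q_{i-1} + q_{i-2} with p_{-2}=0, p_{-1}=1, q_{-2}=1, q_{-1}=0), until the denominator exceeds 10:
  i=0: a_0=3, p_0 = 3*1 + 0 = 3, q_0 = 3*0 + 1 = 1.
  i=1: a_1=4, p_1 = 4*3 + 1 = 13, q_1 = 4*1 + 0 = 4.
  i=2: a_2=5, p_2 = 5*13 + 3 = 68, q_2 = 5*4 + 1 = 21.
q_2 = 21 > 10, so the last convergent with denominator <= 10 is p_1/q_1 = 13/4.
The closest fraction with denominator <= 10 is either p_1/q_1 or the intermediate fraction (k*p_1 + p_0)/(k*q_1 + q_0) with the largest k >= 1 whose denominator stays <= 10; these approach x as k grows, and every other convergent or intermediate fraction in range is farther away.
Largest k: floor((10 - q_0)/q_1) = floor((10 - 1)/4) = 2.
That gives (2*13 + 3)/(2*4 + 1) = 29/9.
Compare the errors: |x - 13/4| = |149*4 - 13*46|/(46*4) = 2/184, and |x - 29/9| = |149*9 - 29*46|/(46*9) = 7/414.
Cross-multiplying, 2*414 = 828 < 1288 = 7*184, so 2/184 is smaller: the convergent 13/4 is closer to x than 29/9.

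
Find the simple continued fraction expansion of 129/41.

Run the Euclidean algorithm on 129 and 41; the successive quotients are the partial quotients a_0, a_1, ... (each step inverts the fractional part left over by the previous one):
  129 = 3*41 + 6, so a_0 = 3.
  41 = 6*6 + 5, so a_1 = 6.
  6 = 1*5 + 1, so a_2 = 1.
  5 = 5*1 + 0, so a_3 = 5.
The remainder reaches 0 after 4 divisions, so the expansion has 4 partial quotients, read off in order.

[3; 6, 1, 5]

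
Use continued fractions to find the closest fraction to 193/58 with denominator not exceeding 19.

Expand x = 193/58 as a continued fraction with the Euclidean algorithm:
  193 = 3*58 + 19, so a_0 = 3.
  58 = 3*19 + 1, so a_1 = 3.
  19 = 19*1 + 0, so a_2 = 19.
so x = [3; 3, 19].
Convergents (p_i = a_i*p_{i-1} + p_{i-2}, q_i = a_i*q_{i-1} + q_{i-2} with p_{-2}=0, p_{-1}=1, q_{-2}=1, q_{-1}=0), until the denominator exceeds 19:
  i=0: a_0=3, p_0 = 3*1 + 0 = 3, q_0 = 3*0 + 1 = 1.
  i=1: a_1=3, p_1 = 3*3 + 1 = 10, q_1 = 3*1 + 0 = 3.
  i=2: a_2=19, p_2 = 19*10 + 3 = 193, q_2 = 19*3 + 1 = 58.
q_2 = 58 > 19, so the last convergent with denominator <= 19 is p_1/q_1 = 10/3.
The closest fraction with denominator <= 19 is either p_1/q_1 or the intermediate fraction (k*p_1 + p_0)/(k*q_1 + q_0) with the largest k >= 1 whose denominator stays <= 19; these approach x as k grows, and every other convergent or intermediate fraction in range is farther away.
Largest k: floor((19 - q_0)/q_1) = floor((19 - 1)/3) = 6.
That gives (6*10 + 3)/(6*3 + 1) = 63/19.
Compare the errors: |x - 10/3| = |193*3 - 10*58|/(58*3) = 1/174, and |x - 63/19| = |193*19 - 63*58|/(58*19) = 13/1102.
Cross-multiplying, 1*1102 = 1102 < 2262 = 13*174, so 1/174 is smaller: the convergent 10/3 is closer to x than 63/19.

10/3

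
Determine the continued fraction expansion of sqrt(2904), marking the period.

Write x_i = (sqrt(2904) + m_i)/d_i with (m_0, d_0) = (0, 1). a_0 = floor(sqrt(2904)) = 53, since 53^2 = 2809 <= 2904 < 2916 = 54^2.
Iterate m_{i+1} = d_i*a_i - m_i, d_{i+1} = (2904 - m_{i+1}^2)/d_i, a_{i+1} = floor((a_0 + m_{i+1})/d_{i+1}):
  m_1 = 1*53 - 0 = 53, d_1 = (2904 - 53^2)/1 = 95/1 = 95, a_1 = floor((53 + 53)/95) = 1.
  m_2 = 95*1 - 53 = 42, d_2 = (2904 - 42^2)/95 = 1140/95 = 12, a_2 = floor((53 + 42)/12) = 7.
  m_3 = 12*7 - 42 = 42, d_3 = (2904 - 42^2)/12 = 1140/12 = 95, a_3 = floor((53 + 42)/95) = 1.
  m_4 = 95*1 - 42 = 53, d_4 = (2904 - 53^2)/95 = 95/95 = 1, a_4 = floor((53 + 53)/1) = 106.
  m_5 = 1*106 - 53 = 53, d_5 = (2904 - 53^2)/1 = 95/1 = 95: (m_5, d_5) = (m_1, d_1) = (53, 95), so from here the quotients repeat a_1, ..., a_4; the period length is 4.
Hence the expansion of sqrt(2904) is a_0 = 53 followed by the repeating block 1, 7, 1, 106 (period 4).

[53; (1, 7, 1, 106)]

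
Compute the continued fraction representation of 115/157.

Run the Euclidean algorithm on 115 and 157; the successive quotients are the partial quotients a_0, a_1, ... (each step inverts the fractional part left over by the previous one):
  115 = 0*157 + 115, so a_0 = 0.
  157 = 1*115 + 42, so a_1 = 1.
  115 = 2*42 + 31, so a_2 = 2.
  42 = 1*31 + 11, so a_3 = 1.
  31 = 2*11 + 9, so a_4 = 2.
  11 = 1*9 + 2, so a_5 = 1.
  9 = 4*2 + 1, so a_6 = 4.
  2 = 2*1 + 0, so a_7 = 2.
The remainder reaches 0 after 8 divisions, so the expansion has 8 partial quotients, read off in order.

[0; 1, 2, 1, 2, 1, 4, 2]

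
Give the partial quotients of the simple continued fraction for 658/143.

Run the Euclidean algorithm on 658 and 143; the successive quotients are the partial quotients a_0, a_1, ... (each step inverts the fractional part left over by the previous one):
  658 = 4*143 + 86, so a_0 = 4.
  143 = 1*86 + 57, so a_1 = 1.
  86 = 1*57 + 29, so a_2 = 1.
  57 = 1*29 + 28, so a_3 = 1.
  29 = 1*28 + 1, so a_4 = 1.
  28 = 28*1 + 0, so a_5 = 28.
The remainder reaches 0 after 6 divisions, so the expansion has 6 partial quotients, read off in order.

[4; 1, 1, 1, 1, 28]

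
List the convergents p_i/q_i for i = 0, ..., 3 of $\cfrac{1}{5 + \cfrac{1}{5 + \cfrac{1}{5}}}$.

Using the convergent recurrence p_i = a_i*p_{i-1} + p_{i-2}, q_i = a_i*q_{i-1} + q_{i-2} with p_{-2}=0, p_{-1}=1, q_{-2}=1, q_{-1}=0:
  i=0: a_0=0, p_0 = 0*1 + 0 = 0, q_0 = 0*0 + 1 = 1.
  i=1: a_1=5, p_1 = 5*0 + 1 = 1, q_1 = 5*1 + 0 = 5.
  i=2: a_2=5, p_2 = 5*1 + 0 = 5, q_2 = 5*5 + 1 = 26.
  i=3: a_3=5, p_3 = 5*5 + 1 = 26, q_3 = 5*26 + 5 = 135.

0/1, 1/5, 5/26, 26/135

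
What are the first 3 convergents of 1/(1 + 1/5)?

0/1, 1/1, 5/6

Using the convergent recurrence p_i = a_i*p_{i-1} + p_{i-2}, q_i = a_i*q_{i-1} + q_{i-2} with p_{-2}=0, p_{-1}=1, q_{-2}=1, q_{-1}=0:
  i=0: a_0=0, p_0 = 0*1 + 0 = 0, q_0 = 0*0 + 1 = 1.
  i=1: a_1=1, p_1 = 1*0 + 1 = 1, q_1 = 1*1 + 0 = 1.
  i=2: a_2=5, p_2 = 5*1 + 0 = 5, q_2 = 5*1 + 1 = 6.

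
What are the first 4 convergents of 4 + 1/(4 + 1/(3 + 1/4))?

4/1, 17/4, 55/13, 237/56

Using the convergent recurrence p_i = a_i*p_{i-1} + p_{i-2}, q_i = a_i*q_{i-1} + q_{i-2} with p_{-2}=0, p_{-1}=1, q_{-2}=1, q_{-1}=0:
  i=0: a_0=4, p_0 = 4*1 + 0 = 4, q_0 = 4*0 + 1 = 1.
  i=1: a_1=4, p_1 = 4*4 + 1 = 17, q_1 = 4*1 + 0 = 4.
  i=2: a_2=3, p_2 = 3*17 + 4 = 55, q_2 = 3*4 + 1 = 13.
  i=3: a_3=4, p_3 = 4*55 + 17 = 237, q_3 = 4*13 + 4 = 56.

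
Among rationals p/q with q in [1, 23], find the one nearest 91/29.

Expand x = 91/29 as a continued fraction with the Euclidean algorithm:
  91 = 3*29 + 4, so a_0 = 3.
  29 = 7*4 + 1, so a_1 = 7.
  4 = 4*1 + 0, so a_2 = 4.
so x = [3; 7, 4].
Convergents (p_i = a_i*p_{i-1} + p_{i-2}, q_i = a_i*q_{i-1} + q_{i-2} with p_{-2}=0, p_{-1}=1, q_{-2}=1, q_{-1}=0), until the denominator exceeds 23:
  i=0: a_0=3, p_0 = 3*1 + 0 = 3, q_0 = 3*0 + 1 = 1.
  i=1: a_1=7, p_1 = 7*3 + 1 = 22, q_1 = 7*1 + 0 = 7.
  i=2: a_2=4, p_2 = 4*22 + 3 = 91, q_2 = 4*7 + 1 = 29.
q_2 = 29 > 23, so the last convergent with denominator <= 23 is p_1/q_1 = 22/7.
The closest fraction with denominator <= 23 is either p_1/q_1 or the intermediate fraction (k*p_1 + p_0)/(k*q_1 + q_0) with the largest k >= 1 whose denominator stays <= 23; these approach x as k grows, and every other convergent or intermediate fraction in range is farther away.
Largest k: floor((23 - q_0)/q_1) = floor((23 - 1)/7) = 3.
That gives (3*22 + 3)/(3*7 + 1) = 69/22.
Compare the errors: |x - 22/7| = |91*7 - 22*29|/(29*7) = 1/203, and |x - 69/22| = |91*22 - 69*29|/(29*22) = 1/638.
Cross-multiplying, 1*203 = 203 < 638 = 1*638, so 1/638 is smaller: the intermediate fraction 69/22 is closer to x than 22/7.

69/22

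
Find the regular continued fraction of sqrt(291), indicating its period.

Write x_i = (sqrt(291) + m_i)/d_i with (m_0, d_0) = (0, 1). a_0 = floor(sqrt(291)) = 17, since 17^2 = 289 <= 291 < 324 = 18^2.
Iterate m_{i+1} = d_i*a_i - m_i, d_{i+1} = (291 - m_{i+1}^2)/d_i, a_{i+1} = floor((a_0 + m_{i+1})/d_{i+1}):
  m_1 = 1*17 - 0 = 17, d_1 = (291 - 17^2)/1 = 2/1 = 2, a_1 = floor((17 + 17)/2) = 17.
  m_2 = 2*17 - 17 = 17, d_2 = (291 - 17^2)/2 = 2/2 = 1, a_2 = floor((17 + 17)/1) = 34.
  m_3 = 1*34 - 17 = 17, d_3 = (291 - 17^2)/1 = 2/1 = 2: (m_3, d_3) = (m_1, d_1) = (17, 2), so from here the quotients repeat a_1, a_2; the period length is 2.
Hence the expansion of sqrt(291) is a_0 = 17 followed by the repeating block 17, 34 (period 2).

[17; (17, 34)]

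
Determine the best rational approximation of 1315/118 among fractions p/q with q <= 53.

78/7

Expand x = 1315/118 as a continued fraction with the Euclidean algorithm:
  1315 = 11*118 + 17, so a_0 = 11.
  118 = 6*17 + 16, so a_1 = 6.
  17 = 1*16 + 1, so a_2 = 1.
  16 = 16*1 + 0, so a_3 = 16.
so x = [11; 6, 1, 16].
Convergents (p_i = a_i*p_{i-1} + p_{i-2}, q_i = a_i*q_{i-1} + q_{i-2} with p_{-2}=0, p_{-1}=1, q_{-2}=1, q_{-1}=0), until the denominator exceeds 53:
  i=0: a_0=11, p_0 = 11*1 + 0 = 11, q_0 = 11*0 + 1 = 1.
  i=1: a_1=6, p_1 = 6*11 + 1 = 67, q_1 = 6*1 + 0 = 6.
  i=2: a_2=1, p_2 = 1*67 + 11 = 78, q_2 = 1*6 + 1 = 7.
  i=3: a_3=16, p_3 = 16*78 + 67 = 1315, q_3 = 16*7 + 6 = 118.
q_3 = 118 > 53, so the last convergent with denominator <= 53 is p_2/q_2 = 78/7.
The closest fraction with denominator <= 53 is either p_2/q_2 or the intermediate fraction (k*p_2 + p_1)/(k*q_2 + q_1) with the largest k >= 1 whose denominator stays <= 53; these approach x as k grows, and every other convergent or intermediate fraction in range is farther away.
Largest k: floor((53 - q_1)/q_2) = floor((53 - 6)/7) = 6.
That gives (6*78 + 67)/(6*7 + 6) = 535/48.
Compare the errors: |x - 78/7| = |1315*7 - 78*118|/(118*7) = 1/826, and |x - 535/48| = |1315*48 - 535*118|/(118*48) = 10/5664.
Cross-multiplying, 1*5664 = 5664 < 8260 = 10*826, so 1/826 is smaller: the convergent 78/7 is closer to x than 535/48.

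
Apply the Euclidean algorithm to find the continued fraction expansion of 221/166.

Run the Euclidean algorithm on 221 and 166; the successive quotients are the partial quotients a_0, a_1, ... (each step inverts the fractional part left over by the previous one):
  221 = 1*166 + 55, so a_0 = 1.
  166 = 3*55 + 1, so a_1 = 3.
  55 = 55*1 + 0, so a_2 = 55.
The remainder reaches 0 after 3 divisions, so the expansion has 3 partial quotients, read off in order.

[1; 3, 55]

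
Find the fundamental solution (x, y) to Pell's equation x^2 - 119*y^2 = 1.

(x, y) = (120, 11)

First expand sqrt(119) as a continued fraction. With x_i = (sqrt(119) + m_i)/d_i and (m_0, d_0) = (0, 1): a_0 = floor(sqrt(119)) = 10, since 10^2 = 100 <= 119 < 121 = 11^2.
Iterate m_{i+1} = d_i*a_i - m_i, d_{i+1} = (119 - m_{i+1}^2)/d_i, a_{i+1} = floor((a_0 + m_{i+1})/d_{i+1}):
  m_1 = 1*10 - 0 = 10, d_1 = (119 - 10^2)/1 = 19/1 = 19, a_1 = floor((10 + 10)/19) = 1.
  m_2 = 19*1 - 10 = 9, d_2 = (119 - 9^2)/19 = 38/19 = 2, a_2 = floor((10 + 9)/2) = 9.
  m_3 = 2*9 - 9 = 9, d_3 = (119 - 9^2)/2 = 38/2 = 19, a_3 = floor((10 + 9)/19) = 1.
  m_4 = 19*1 - 9 = 10, d_4 = (119 - 10^2)/19 = 19/19 = 1, a_4 = floor((10 + 10)/1) = 20.
  m_5 = 1*20 - 10 = 10, d_5 = (119 - 10^2)/1 = 19/1 = 19: (m_5, d_5) = (m_1, d_1) = (10, 19), so from here the quotients repeat a_1, ..., a_4; the period length is 4.
So sqrt(119) = [10; (1, 9, 1, 20)] with period length k = 4.
k is even, so the fundamental solution of x^2 - 119y^2 = 1 is (p_{k-1}, q_{k-1}) = (p_3, q_3); compute convergents through index 3.
Convergents (p_i = a_i*p_{i-1} + p_{i-2}, q_i = a_i*q_{i-1} + q_{i-2} with p_{-2}=0, p_{-1}=1, q_{-2}=1, q_{-1}=0):
  i=0: a_0=10, p_0 = 10*1 + 0 = 10, q_0 = 10*0 + 1 = 1.
  i=1: a_1=1, p_1 = 1*10 + 1 = 11, q_1 = 1*1 + 0 = 1.
  i=2: a_2=9, p_2 = 9*11 + 10 = 109, q_2 = 9*1 + 1 = 10.
  i=3: a_3=1, p_3 = 1*109 + 11 = 120, q_3 = 1*10 + 1 = 11.
Check: 120^2 - 119*11^2 = 14400 - 14399 = 1, so (x, y) = (120, 11) solves the equation, and by the theorem it is the least positive solution.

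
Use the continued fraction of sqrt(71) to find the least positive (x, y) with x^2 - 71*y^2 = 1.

First expand sqrt(71) as a continued fraction. With x_i = (sqrt(71) + m_i)/d_i and (m_0, d_0) = (0, 1): a_0 = floor(sqrt(71)) = 8, since 8^2 = 64 <= 71 < 81 = 9^2.
Iterate m_{i+1} = d_i*a_i - m_i, d_{i+1} = (71 - m_{i+1}^2)/d_i, a_{i+1} = floor((a_0 + m_{i+1})/d_{i+1}):
  m_1 = 1*8 - 0 = 8, d_1 = (71 - 8^2)/1 = 7/1 = 7, a_1 = floor((8 + 8)/7) = 2.
  m_2 = 7*2 - 8 = 6, d_2 = (71 - 6^2)/7 = 35/7 = 5, a_2 = floor((8 + 6)/5) = 2.
  m_3 = 5*2 - 6 = 4, d_3 = (71 - 4^2)/5 = 55/5 = 11, a_3 = floor((8 + 4)/11) = 1.
  m_4 = 11*1 - 4 = 7, d_4 = (71 - 7^2)/11 = 22/11 = 2, a_4 = floor((8 + 7)/2) = 7.
  m_5 = 2*7 - 7 = 7, d_5 = (71 - 7^2)/2 = 22/2 = 11, a_5 = floor((8 + 7)/11) = 1.
  m_6 = 11*1 - 7 = 4, d_6 = (71 - 4^2)/11 = 55/11 = 5, a_6 = floor((8 + 4)/5) = 2.
  m_7 = 5*2 - 4 = 6, d_7 = (71 - 6^2)/5 = 35/5 = 7, a_7 = floor((8 + 6)/7) = 2.
  m_8 = 7*2 - 6 = 8, d_8 = (71 - 8^2)/7 = 7/7 = 1, a_8 = floor((8 + 8)/1) = 16.
  m_9 = 1*16 - 8 = 8, d_9 = (71 - 8^2)/1 = 7/1 = 7: (m_9, d_9) = (m_1, d_1) = (8, 7), so from here the quotients repeat a_1, ..., a_8; the period length is 8.
So sqrt(71) = [8; (2, 2, 1, 7, 1, 2, 2, 16)] with period length k = 8.
k is even, so the fundamental solution of x^2 - 71y^2 = 1 is (p_{k-1}, q_{k-1}) = (p_7, q_7); compute convergents through index 7.
Convergents (p_i = a_i*p_{i-1} + p_{i-2}, q_i = a_i*q_{i-1} + q_{i-2} with p_{-2}=0, p_{-1}=1, q_{-2}=1, q_{-1}=0):
  i=0: a_0=8, p_0 = 8*1 + 0 = 8, q_0 = 8*0 + 1 = 1.
  i=1: a_1=2, p_1 = 2*8 + 1 = 17, q_1 = 2*1 + 0 = 2.
  i=2: a_2=2, p_2 = 2*17 + 8 = 42, q_2 = 2*2 + 1 = 5.
  i=3: a_3=1, p_3 = 1*42 + 17 = 59, q_3 = 1*5 + 2 = 7.
  i=4: a_4=7, p_4 = 7*59 + 42 = 455, q_4 = 7*7 + 5 = 54.
  i=5: a_5=1, p_5 = 1*455 + 59 = 514, q_5 = 1*54 + 7 = 61.
  i=6: a_6=2, p_6 = 2*514 + 455 = 1483, q_6 = 2*61 + 54 = 176.
  i=7: a_7=2, p_7 = 2*1483 + 514 = 3480, q_7 = 2*176 + 61 = 413.
Check: 3480^2 - 71*413^2 = 12110400 - 12110399 = 1, so (x, y) = (3480, 413) solves the equation, and by the theorem it is the least positive solution.

(x, y) = (3480, 413)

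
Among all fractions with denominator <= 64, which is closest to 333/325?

Expand x = 333/325 as a continued fraction with the Euclidean algorithm:
  333 = 1*325 + 8, so a_0 = 1.
  325 = 40*8 + 5, so a_1 = 40.
  8 = 1*5 + 3, so a_2 = 1.
  5 = 1*3 + 2, so a_3 = 1.
  3 = 1*2 + 1, so a_4 = 1.
  2 = 2*1 + 0, so a_5 = 2.
so x = [1; 40, 1, 1, 1, 2].
Convergents (p_i = a_i*p_{i-1} + p_{i-2}, q_i = a_i*q_{i-1} + q_{i-2} with p_{-2}=0, p_{-1}=1, q_{-2}=1, q_{-1}=0), until the denominator exceeds 64:
  i=0: a_0=1, p_0 = 1*1 + 0 = 1, q_0 = 1*0 + 1 = 1.
  i=1: a_1=40, p_1 = 40*1 + 1 = 41, q_1 = 40*1 + 0 = 40.
  i=2: a_2=1, p_2 = 1*41 + 1 = 42, q_2 = 1*40 + 1 = 41.
  i=3: a_3=1, p_3 = 1*42 + 41 = 83, q_3 = 1*41 + 40 = 81.
q_3 = 81 > 64, so the last convergent with denominator <= 64 is p_2/q_2 = 42/41.
The closest fraction with denominator <= 64 is either p_2/q_2 or the intermediate fraction (k*p_2 + p_1)/(k*q_2 + q_1) with the largest k >= 1 whose denominator stays <= 64; these approach x as k grows, and every other convergent or intermediate fraction in range is farther away.
Largest k: floor((64 - q_1)/q_2) = floor((64 - 40)/41) = 0.
Since k = 0, no intermediate fraction beyond p_2/q_2 has denominator <= 64, so the convergent 42/41 is the closest (its error is |333*41 - 42*325|/(325*41) = 3/13325).

42/41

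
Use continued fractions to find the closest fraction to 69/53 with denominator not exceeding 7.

9/7

Expand x = 69/53 as a continued fraction with the Euclidean algorithm:
  69 = 1*53 + 16, so a_0 = 1.
  53 = 3*16 + 5, so a_1 = 3.
  16 = 3*5 + 1, so a_2 = 3.
  5 = 5*1 + 0, so a_3 = 5.
so x = [1; 3, 3, 5].
Convergents (p_i = a_i*p_{i-1} + p_{i-2}, q_i = a_i*q_{i-1} + q_{i-2} with p_{-2}=0, p_{-1}=1, q_{-2}=1, q_{-1}=0), until the denominator exceeds 7:
  i=0: a_0=1, p_0 = 1*1 + 0 = 1, q_0 = 1*0 + 1 = 1.
  i=1: a_1=3, p_1 = 3*1 + 1 = 4, q_1 = 3*1 + 0 = 3.
  i=2: a_2=3, p_2 = 3*4 + 1 = 13, q_2 = 3*3 + 1 = 10.
q_2 = 10 > 7, so the last convergent with denominator <= 7 is p_1/q_1 = 4/3.
The closest fraction with denominator <= 7 is either p_1/q_1 or the intermediate fraction (k*p_1 + p_0)/(k*q_1 + q_0) with the largest k >= 1 whose denominator stays <= 7; these approach x as k grows, and every other convergent or intermediate fraction in range is farther away.
Largest k: floor((7 - q_0)/q_1) = floor((7 - 1)/3) = 2.
That gives (2*4 + 1)/(2*3 + 1) = 9/7.
Compare the errors: |x - 4/3| = |69*3 - 4*53|/(53*3) = 5/159, and |x - 9/7| = |69*7 - 9*53|/(53*7) = 6/371.
Cross-multiplying, 6*159 = 954 < 1855 = 5*371, so 6/371 is smaller: the intermediate fraction 9/7 is closer to x than 4/3.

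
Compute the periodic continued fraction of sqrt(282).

[16; (1, 3, 1, 4, 1, 3, 1, 32)]

Write x_i = (sqrt(282) + m_i)/d_i with (m_0, d_0) = (0, 1). a_0 = floor(sqrt(282)) = 16, since 16^2 = 256 <= 282 < 289 = 17^2.
Iterate m_{i+1} = d_i*a_i - m_i, d_{i+1} = (282 - m_{i+1}^2)/d_i, a_{i+1} = floor((a_0 + m_{i+1})/d_{i+1}):
  m_1 = 1*16 - 0 = 16, d_1 = (282 - 16^2)/1 = 26/1 = 26, a_1 = floor((16 + 16)/26) = 1.
  m_2 = 26*1 - 16 = 10, d_2 = (282 - 10^2)/26 = 182/26 = 7, a_2 = floor((16 + 10)/7) = 3.
  m_3 = 7*3 - 10 = 11, d_3 = (282 - 11^2)/7 = 161/7 = 23, a_3 = floor((16 + 11)/23) = 1.
  m_4 = 23*1 - 11 = 12, d_4 = (282 - 12^2)/23 = 138/23 = 6, a_4 = floor((16 + 12)/6) = 4.
  m_5 = 6*4 - 12 = 12, d_5 = (282 - 12^2)/6 = 138/6 = 23, a_5 = floor((16 + 12)/23) = 1.
  m_6 = 23*1 - 12 = 11, d_6 = (282 - 11^2)/23 = 161/23 = 7, a_6 = floor((16 + 11)/7) = 3.
  m_7 = 7*3 - 11 = 10, d_7 = (282 - 10^2)/7 = 182/7 = 26, a_7 = floor((16 + 10)/26) = 1.
  m_8 = 26*1 - 10 = 16, d_8 = (282 - 16^2)/26 = 26/26 = 1, a_8 = floor((16 + 16)/1) = 32.
  m_9 = 1*32 - 16 = 16, d_9 = (282 - 16^2)/1 = 26/1 = 26: (m_9, d_9) = (m_1, d_1) = (16, 26), so from here the quotients repeat a_1, ..., a_8; the period length is 8.
Hence the expansion of sqrt(282) is a_0 = 16 followed by the repeating block 1, 3, 1, 4, 1, 3, 1, 32 (period 8).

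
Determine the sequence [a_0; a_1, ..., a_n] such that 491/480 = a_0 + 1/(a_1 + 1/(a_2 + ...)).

Run the Euclidean algorithm on 491 and 480; the successive quotients are the partial quotients a_0, a_1, ... (each step inverts the fractional part left over by the previous one):
  491 = 1*480 + 11, so a_0 = 1.
  480 = 43*11 + 7, so a_1 = 43.
  11 = 1*7 + 4, so a_2 = 1.
  7 = 1*4 + 3, so a_3 = 1.
  4 = 1*3 + 1, so a_4 = 1.
  3 = 3*1 + 0, so a_5 = 3.
The remainder reaches 0 after 6 divisions, so the expansion has 6 partial quotients, read off in order.

[1; 43, 1, 1, 1, 3]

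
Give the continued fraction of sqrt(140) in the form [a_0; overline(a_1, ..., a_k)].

Write x_i = (sqrt(140) + m_i)/d_i with (m_0, d_0) = (0, 1). a_0 = floor(sqrt(140)) = 11, since 11^2 = 121 <= 140 < 144 = 12^2.
Iterate m_{i+1} = d_i*a_i - m_i, d_{i+1} = (140 - m_{i+1}^2)/d_i, a_{i+1} = floor((a_0 + m_{i+1})/d_{i+1}):
  m_1 = 1*11 - 0 = 11, d_1 = (140 - 11^2)/1 = 19/1 = 19, a_1 = floor((11 + 11)/19) = 1.
  m_2 = 19*1 - 11 = 8, d_2 = (140 - 8^2)/19 = 76/19 = 4, a_2 = floor((11 + 8)/4) = 4.
  m_3 = 4*4 - 8 = 8, d_3 = (140 - 8^2)/4 = 76/4 = 19, a_3 = floor((11 + 8)/19) = 1.
  m_4 = 19*1 - 8 = 11, d_4 = (140 - 11^2)/19 = 19/19 = 1, a_4 = floor((11 + 11)/1) = 22.
  m_5 = 1*22 - 11 = 11, d_5 = (140 - 11^2)/1 = 19/1 = 19: (m_5, d_5) = (m_1, d_1) = (11, 19), so from here the quotients repeat a_1, ..., a_4; the period length is 4.
Hence the expansion of sqrt(140) is a_0 = 11 followed by the repeating block 1, 4, 1, 22 (period 4).

[11; overline(1, 4, 1, 22)]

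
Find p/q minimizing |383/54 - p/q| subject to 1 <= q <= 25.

78/11

Expand x = 383/54 as a continued fraction with the Euclidean algorithm:
  383 = 7*54 + 5, so a_0 = 7.
  54 = 10*5 + 4, so a_1 = 10.
  5 = 1*4 + 1, so a_2 = 1.
  4 = 4*1 + 0, so a_3 = 4.
so x = [7; 10, 1, 4].
Convergents (p_i = a_i*p_{i-1} + p_{i-2}, q_i = a_i*q_{i-1} + q_{i-2} with p_{-2}=0, p_{-1}=1, q_{-2}=1, q_{-1}=0), until the denominator exceeds 25:
  i=0: a_0=7, p_0 = 7*1 + 0 = 7, q_0 = 7*0 + 1 = 1.
  i=1: a_1=10, p_1 = 10*7 + 1 = 71, q_1 = 10*1 + 0 = 10.
  i=2: a_2=1, p_2 = 1*71 + 7 = 78, q_2 = 1*10 + 1 = 11.
  i=3: a_3=4, p_3 = 4*78 + 71 = 383, q_3 = 4*11 + 10 = 54.
q_3 = 54 > 25, so the last convergent with denominator <= 25 is p_2/q_2 = 78/11.
The closest fraction with denominator <= 25 is either p_2/q_2 or the intermediate fraction (k*p_2 + p_1)/(k*q_2 + q_1) with the largest k >= 1 whose denominator stays <= 25; these approach x as k grows, and every other convergent or intermediate fraction in range is farther away.
Largest k: floor((25 - q_1)/q_2) = floor((25 - 10)/11) = 1.
That gives (1*78 + 71)/(1*11 + 10) = 149/21.
Compare the errors: |x - 78/11| = |383*11 - 78*54|/(54*11) = 1/594, and |x - 149/21| = |383*21 - 149*54|/(54*21) = 3/1134.
Cross-multiplying, 1*1134 = 1134 < 1782 = 3*594, so 1/594 is smaller: the convergent 78/11 is closer to x than 149/21.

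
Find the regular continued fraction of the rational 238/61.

Run the Euclidean algorithm on 238 and 61; the successive quotients are the partial quotients a_0, a_1, ... (each step inverts the fractional part left over by the previous one):
  238 = 3*61 + 55, so a_0 = 3.
  61 = 1*55 + 6, so a_1 = 1.
  55 = 9*6 + 1, so a_2 = 9.
  6 = 6*1 + 0, so a_3 = 6.
The remainder reaches 0 after 4 divisions, so the expansion has 4 partial quotients, read off in order.

[3; 1, 9, 6]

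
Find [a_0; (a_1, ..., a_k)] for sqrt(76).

[8; (1, 2, 1, 1, 5, 4, 5, 1, 1, 2, 1, 16)]

Write x_i = (sqrt(76) + m_i)/d_i with (m_0, d_0) = (0, 1). a_0 = floor(sqrt(76)) = 8, since 8^2 = 64 <= 76 < 81 = 9^2.
Iterate m_{i+1} = d_i*a_i - m_i, d_{i+1} = (76 - m_{i+1}^2)/d_i, a_{i+1} = floor((a_0 + m_{i+1})/d_{i+1}):
  m_1 = 1*8 - 0 = 8, d_1 = (76 - 8^2)/1 = 12/1 = 12, a_1 = floor((8 + 8)/12) = 1.
  m_2 = 12*1 - 8 = 4, d_2 = (76 - 4^2)/12 = 60/12 = 5, a_2 = floor((8 + 4)/5) = 2.
  m_3 = 5*2 - 4 = 6, d_3 = (76 - 6^2)/5 = 40/5 = 8, a_3 = floor((8 + 6)/8) = 1.
  m_4 = 8*1 - 6 = 2, d_4 = (76 - 2^2)/8 = 72/8 = 9, a_4 = floor((8 + 2)/9) = 1.
  m_5 = 9*1 - 2 = 7, d_5 = (76 - 7^2)/9 = 27/9 = 3, a_5 = floor((8 + 7)/3) = 5.
  m_6 = 3*5 - 7 = 8, d_6 = (76 - 8^2)/3 = 12/3 = 4, a_6 = floor((8 + 8)/4) = 4.
  m_7 = 4*4 - 8 = 8, d_7 = (76 - 8^2)/4 = 12/4 = 3, a_7 = floor((8 + 8)/3) = 5.
  m_8 = 3*5 - 8 = 7, d_8 = (76 - 7^2)/3 = 27/3 = 9, a_8 = floor((8 + 7)/9) = 1.
  m_9 = 9*1 - 7 = 2, d_9 = (76 - 2^2)/9 = 72/9 = 8, a_9 = floor((8 + 2)/8) = 1.
  m_10 = 8*1 - 2 = 6, d_10 = (76 - 6^2)/8 = 40/8 = 5, a_10 = floor((8 + 6)/5) = 2.
  m_11 = 5*2 - 6 = 4, d_11 = (76 - 4^2)/5 = 60/5 = 12, a_11 = floor((8 + 4)/12) = 1.
  m_12 = 12*1 - 4 = 8, d_12 = (76 - 8^2)/12 = 12/12 = 1, a_12 = floor((8 + 8)/1) = 16.
  m_13 = 1*16 - 8 = 8, d_13 = (76 - 8^2)/1 = 12/1 = 12: (m_13, d_13) = (m_1, d_1) = (8, 12), so from here the quotients repeat a_1, ..., a_12; the period length is 12.
Hence the expansion of sqrt(76) is a_0 = 8 followed by the repeating block 1, 2, 1, 1, 5, 4, 5, 1, 1, 2, 1, 16 (period 12).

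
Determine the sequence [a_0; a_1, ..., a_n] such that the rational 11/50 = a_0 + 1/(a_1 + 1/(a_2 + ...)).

[0; 4, 1, 1, 5]

Run the Euclidean algorithm on 11 and 50; the successive quotients are the partial quotients a_0, a_1, ... (each step inverts the fractional part left over by the previous one):
  11 = 0*50 + 11, so a_0 = 0.
  50 = 4*11 + 6, so a_1 = 4.
  11 = 1*6 + 5, so a_2 = 1.
  6 = 1*5 + 1, so a_3 = 1.
  5 = 5*1 + 0, so a_4 = 5.
The remainder reaches 0 after 5 divisions, so the expansion has 5 partial quotients, read off in order.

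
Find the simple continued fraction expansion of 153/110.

[1; 2, 1, 1, 3, 1, 4]

Run the Euclidean algorithm on 153 and 110; the successive quotients are the partial quotients a_0, a_1, ... (each step inverts the fractional part left over by the previous one):
  153 = 1*110 + 43, so a_0 = 1.
  110 = 2*43 + 24, so a_1 = 2.
  43 = 1*24 + 19, so a_2 = 1.
  24 = 1*19 + 5, so a_3 = 1.
  19 = 3*5 + 4, so a_4 = 3.
  5 = 1*4 + 1, so a_5 = 1.
  4 = 4*1 + 0, so a_6 = 4.
The remainder reaches 0 after 7 divisions, so the expansion has 7 partial quotients, read off in order.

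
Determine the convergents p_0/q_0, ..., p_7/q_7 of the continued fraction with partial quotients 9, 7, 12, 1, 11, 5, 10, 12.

9/1, 64/7, 777/85, 841/92, 10028/1097, 50981/5577, 519838/56867, 6289037/687981

Using the convergent recurrence p_i = a_i*p_{i-1} + p_{i-2}, q_i = a_i*q_{i-1} + q_{i-2} with p_{-2}=0, p_{-1}=1, q_{-2}=1, q_{-1}=0:
  i=0: a_0=9, p_0 = 9*1 + 0 = 9, q_0 = 9*0 + 1 = 1.
  i=1: a_1=7, p_1 = 7*9 + 1 = 64, q_1 = 7*1 + 0 = 7.
  i=2: a_2=12, p_2 = 12*64 + 9 = 777, q_2 = 12*7 + 1 = 85.
  i=3: a_3=1, p_3 = 1*777 + 64 = 841, q_3 = 1*85 + 7 = 92.
  i=4: a_4=11, p_4 = 11*841 + 777 = 10028, q_4 = 11*92 + 85 = 1097.
  i=5: a_5=5, p_5 = 5*10028 + 841 = 50981, q_5 = 5*1097 + 92 = 5577.
  i=6: a_6=10, p_6 = 10*50981 + 10028 = 519838, q_6 = 10*5577 + 1097 = 56867.
  i=7: a_7=12, p_7 = 12*519838 + 50981 = 6289037, q_7 = 12*56867 + 5577 = 687981.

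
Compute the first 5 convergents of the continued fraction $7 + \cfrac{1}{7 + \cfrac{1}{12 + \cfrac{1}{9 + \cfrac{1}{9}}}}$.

7/1, 50/7, 607/85, 5513/772, 50224/7033

Using the convergent recurrence p_i = a_i*p_{i-1} + p_{i-2}, q_i = a_i*q_{i-1} + q_{i-2} with p_{-2}=0, p_{-1}=1, q_{-2}=1, q_{-1}=0:
  i=0: a_0=7, p_0 = 7*1 + 0 = 7, q_0 = 7*0 + 1 = 1.
  i=1: a_1=7, p_1 = 7*7 + 1 = 50, q_1 = 7*1 + 0 = 7.
  i=2: a_2=12, p_2 = 12*50 + 7 = 607, q_2 = 12*7 + 1 = 85.
  i=3: a_3=9, p_3 = 9*607 + 50 = 5513, q_3 = 9*85 + 7 = 772.
  i=4: a_4=9, p_4 = 9*5513 + 607 = 50224, q_4 = 9*772 + 85 = 7033.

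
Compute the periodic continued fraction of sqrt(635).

[25; (5, 50)]

Write x_i = (sqrt(635) + m_i)/d_i with (m_0, d_0) = (0, 1). a_0 = floor(sqrt(635)) = 25, since 25^2 = 625 <= 635 < 676 = 26^2.
Iterate m_{i+1} = d_i*a_i - m_i, d_{i+1} = (635 - m_{i+1}^2)/d_i, a_{i+1} = floor((a_0 + m_{i+1})/d_{i+1}):
  m_1 = 1*25 - 0 = 25, d_1 = (635 - 25^2)/1 = 10/1 = 10, a_1 = floor((25 + 25)/10) = 5.
  m_2 = 10*5 - 25 = 25, d_2 = (635 - 25^2)/10 = 10/10 = 1, a_2 = floor((25 + 25)/1) = 50.
  m_3 = 1*50 - 25 = 25, d_3 = (635 - 25^2)/1 = 10/1 = 10: (m_3, d_3) = (m_1, d_1) = (25, 10), so from here the quotients repeat a_1, a_2; the period length is 2.
Hence the expansion of sqrt(635) is a_0 = 25 followed by the repeating block 5, 50 (period 2).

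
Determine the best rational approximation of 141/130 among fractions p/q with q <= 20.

13/12

Expand x = 141/130 as a continued fraction with the Euclidean algorithm:
  141 = 1*130 + 11, so a_0 = 1.
  130 = 11*11 + 9, so a_1 = 11.
  11 = 1*9 + 2, so a_2 = 1.
  9 = 4*2 + 1, so a_3 = 4.
  2 = 2*1 + 0, so a_4 = 2.
so x = [1; 11, 1, 4, 2].
Convergents (p_i = a_i*p_{i-1} + p_{i-2}, q_i = a_i*q_{i-1} + q_{i-2} with p_{-2}=0, p_{-1}=1, q_{-2}=1, q_{-1}=0), until the denominator exceeds 20:
  i=0: a_0=1, p_0 = 1*1 + 0 = 1, q_0 = 1*0 + 1 = 1.
  i=1: a_1=11, p_1 = 11*1 + 1 = 12, q_1 = 11*1 + 0 = 11.
  i=2: a_2=1, p_2 = 1*12 + 1 = 13, q_2 = 1*11 + 1 = 12.
  i=3: a_3=4, p_3 = 4*13 + 12 = 64, q_3 = 4*12 + 11 = 59.
q_3 = 59 > 20, so the last convergent with denominator <= 20 is p_2/q_2 = 13/12.
The closest fraction with denominator <= 20 is either p_2/q_2 or the intermediate fraction (k*p_2 + p_1)/(k*q_2 + q_1) with the largest k >= 1 whose denominator stays <= 20; these approach x as k grows, and every other convergent or intermediate fraction in range is farther away.
Largest k: floor((20 - q_1)/q_2) = floor((20 - 11)/12) = 0.
Since k = 0, no intermediate fraction beyond p_2/q_2 has denominator <= 20, so the convergent 13/12 is the closest (its error is |141*12 - 13*130|/(130*12) = 2/1560).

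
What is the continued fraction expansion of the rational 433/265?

Run the Euclidean algorithm on 433 and 265; the successive quotients are the partial quotients a_0, a_1, ... (each step inverts the fractional part left over by the previous one):
  433 = 1*265 + 168, so a_0 = 1.
  265 = 1*168 + 97, so a_1 = 1.
  168 = 1*97 + 71, so a_2 = 1.
  97 = 1*71 + 26, so a_3 = 1.
  71 = 2*26 + 19, so a_4 = 2.
  26 = 1*19 + 7, so a_5 = 1.
  19 = 2*7 + 5, so a_6 = 2.
  7 = 1*5 + 2, so a_7 = 1.
  5 = 2*2 + 1, so a_8 = 2.
  2 = 2*1 + 0, so a_9 = 2.
The remainder reaches 0 after 10 divisions, so the expansion has 10 partial quotients, read off in order.

[1; 1, 1, 1, 2, 1, 2, 1, 2, 2]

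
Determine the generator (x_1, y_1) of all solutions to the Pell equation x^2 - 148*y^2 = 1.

(x, y) = (73, 6)

First expand sqrt(148) as a continued fraction. With x_i = (sqrt(148) + m_i)/d_i and (m_0, d_0) = (0, 1): a_0 = floor(sqrt(148)) = 12, since 12^2 = 144 <= 148 < 169 = 13^2.
Iterate m_{i+1} = d_i*a_i - m_i, d_{i+1} = (148 - m_{i+1}^2)/d_i, a_{i+1} = floor((a_0 + m_{i+1})/d_{i+1}):
  m_1 = 1*12 - 0 = 12, d_1 = (148 - 12^2)/1 = 4/1 = 4, a_1 = floor((12 + 12)/4) = 6.
  m_2 = 4*6 - 12 = 12, d_2 = (148 - 12^2)/4 = 4/4 = 1, a_2 = floor((12 + 12)/1) = 24.
  m_3 = 1*24 - 12 = 12, d_3 = (148 - 12^2)/1 = 4/1 = 4: (m_3, d_3) = (m_1, d_1) = (12, 4), so from here the quotients repeat a_1, a_2; the period length is 2.
So sqrt(148) = [12; (6, 24)] with period length k = 2.
k is even, so the fundamental solution of x^2 - 148y^2 = 1 is (p_{k-1}, q_{k-1}) = (p_1, q_1); compute convergents through index 1.
Convergents (p_i = a_i*p_{i-1} + p_{i-2}, q_i = a_i*q_{i-1} + q_{i-2} with p_{-2}=0, p_{-1}=1, q_{-2}=1, q_{-1}=0):
  i=0: a_0=12, p_0 = 12*1 + 0 = 12, q_0 = 12*0 + 1 = 1.
  i=1: a_1=6, p_1 = 6*12 + 1 = 73, q_1 = 6*1 + 0 = 6.
Check: 73^2 - 148*6^2 = 5329 - 5328 = 1, so (x, y) = (73, 6) solves the equation, and by the theorem it is the least positive solution.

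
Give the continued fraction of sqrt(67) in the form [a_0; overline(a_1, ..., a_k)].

Write x_i = (sqrt(67) + m_i)/d_i with (m_0, d_0) = (0, 1). a_0 = floor(sqrt(67)) = 8, since 8^2 = 64 <= 67 < 81 = 9^2.
Iterate m_{i+1} = d_i*a_i - m_i, d_{i+1} = (67 - m_{i+1}^2)/d_i, a_{i+1} = floor((a_0 + m_{i+1})/d_{i+1}):
  m_1 = 1*8 - 0 = 8, d_1 = (67 - 8^2)/1 = 3/1 = 3, a_1 = floor((8 + 8)/3) = 5.
  m_2 = 3*5 - 8 = 7, d_2 = (67 - 7^2)/3 = 18/3 = 6, a_2 = floor((8 + 7)/6) = 2.
  m_3 = 6*2 - 7 = 5, d_3 = (67 - 5^2)/6 = 42/6 = 7, a_3 = floor((8 + 5)/7) = 1.
  m_4 = 7*1 - 5 = 2, d_4 = (67 - 2^2)/7 = 63/7 = 9, a_4 = floor((8 + 2)/9) = 1.
  m_5 = 9*1 - 2 = 7, d_5 = (67 - 7^2)/9 = 18/9 = 2, a_5 = floor((8 + 7)/2) = 7.
  m_6 = 2*7 - 7 = 7, d_6 = (67 - 7^2)/2 = 18/2 = 9, a_6 = floor((8 + 7)/9) = 1.
  m_7 = 9*1 - 7 = 2, d_7 = (67 - 2^2)/9 = 63/9 = 7, a_7 = floor((8 + 2)/7) = 1.
  m_8 = 7*1 - 2 = 5, d_8 = (67 - 5^2)/7 = 42/7 = 6, a_8 = floor((8 + 5)/6) = 2.
  m_9 = 6*2 - 5 = 7, d_9 = (67 - 7^2)/6 = 18/6 = 3, a_9 = floor((8 + 7)/3) = 5.
  m_10 = 3*5 - 7 = 8, d_10 = (67 - 8^2)/3 = 3/3 = 1, a_10 = floor((8 + 8)/1) = 16.
  m_11 = 1*16 - 8 = 8, d_11 = (67 - 8^2)/1 = 3/1 = 3: (m_11, d_11) = (m_1, d_1) = (8, 3), so from here the quotients repeat a_1, ..., a_10; the period length is 10.
Hence the expansion of sqrt(67) is a_0 = 8 followed by the repeating block 5, 2, 1, 1, 7, 1, 1, 2, 5, 16 (period 10).

[8; overline(5, 2, 1, 1, 7, 1, 1, 2, 5, 16)]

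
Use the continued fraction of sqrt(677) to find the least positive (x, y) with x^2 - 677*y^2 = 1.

First expand sqrt(677) as a continued fraction. With x_i = (sqrt(677) + m_i)/d_i and (m_0, d_0) = (0, 1): a_0 = floor(sqrt(677)) = 26, since 26^2 = 676 <= 677 < 729 = 27^2.
Iterate m_{i+1} = d_i*a_i - m_i, d_{i+1} = (677 - m_{i+1}^2)/d_i, a_{i+1} = floor((a_0 + m_{i+1})/d_{i+1}):
  m_1 = 1*26 - 0 = 26, d_1 = (677 - 26^2)/1 = 1/1 = 1, a_1 = floor((26 + 26)/1) = 52.
  m_2 = 1*52 - 26 = 26, d_2 = (677 - 26^2)/1 = 1/1 = 1: (m_2, d_2) = (m_1, d_1) = (26, 1), so from here the quotient a_1 repeats; the period length is 1.
So sqrt(677) = [26; (52)] with period length k = 1.
k is odd, so (p_{k-1}, q_{k-1}) only solves x^2 - 677y^2 = -1 and the fundamental solution of x^2 - 677y^2 = 1 is (p_{2k-1}, q_{2k-1}) = (p_1, q_1); compute convergents through index 1, running through the period twice.
Convergents (p_i = a_i*p_{i-1} + p_{i-2}, q_i = a_i*q_{i-1} + q_{i-2} with p_{-2}=0, p_{-1}=1, q_{-2}=1, q_{-1}=0):
  i=0: a_0=26, p_0 = 26*1 + 0 = 26, q_0 = 26*0 + 1 = 1.
  i=1: a_1=52, p_1 = 52*26 + 1 = 1353, q_1 = 52*1 + 0 = 52.
Indeed p_0^2 - 677*q_0^2 = 676 - 677 = -1, not +1.
Check: 1353^2 - 677*52^2 = 1830609 - 1830608 = 1, so (x, y) = (1353, 52) solves the equation, and by the theorem it is the least positive solution.

(x, y) = (1353, 52)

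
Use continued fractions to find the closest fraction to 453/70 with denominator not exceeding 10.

Expand x = 453/70 as a continued fraction with the Euclidean algorithm:
  453 = 6*70 + 33, so a_0 = 6.
  70 = 2*33 + 4, so a_1 = 2.
  33 = 8*4 + 1, so a_2 = 8.
  4 = 4*1 + 0, so a_3 = 4.
so x = [6; 2, 8, 4].
Convergents (p_i = a_i*p_{i-1} + p_{i-2}, q_i = a_i*q_{i-1} + q_{i-2} with p_{-2}=0, p_{-1}=1, q_{-2}=1, q_{-1}=0), until the denominator exceeds 10:
  i=0: a_0=6, p_0 = 6*1 + 0 = 6, q_0 = 6*0 + 1 = 1.
  i=1: a_1=2, p_1 = 2*6 + 1 = 13, q_1 = 2*1 + 0 = 2.
  i=2: a_2=8, p_2 = 8*13 + 6 = 110, q_2 = 8*2 + 1 = 17.
q_2 = 17 > 10, so the last convergent with denominator <= 10 is p_1/q_1 = 13/2.
The closest fraction with denominator <= 10 is either p_1/q_1 or the intermediate fraction (k*p_1 + p_0)/(k*q_1 + q_0) with the largest k >= 1 whose denominator stays <= 10; these approach x as k grows, and every other convergent or intermediate fraction in range is farther away.
Largest k: floor((10 - q_0)/q_1) = floor((10 - 1)/2) = 4.
That gives (4*13 + 6)/(4*2 + 1) = 58/9.
Compare the errors: |x - 13/2| = |453*2 - 13*70|/(70*2) = 4/140, and |x - 58/9| = |453*9 - 58*70|/(70*9) = 17/630.
Cross-multiplying, 17*140 = 2380 < 2520 = 4*630, so 17/630 is smaller: the intermediate fraction 58/9 is closer to x than 13/2.

58/9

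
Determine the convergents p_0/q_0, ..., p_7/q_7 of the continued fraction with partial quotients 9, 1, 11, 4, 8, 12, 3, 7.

Using the convergent recurrence p_i = a_i*p_{i-1} + p_{i-2}, q_i = a_i*q_{i-1} + q_{i-2} with p_{-2}=0, p_{-1}=1, q_{-2}=1, q_{-1}=0:
  i=0: a_0=9, p_0 = 9*1 + 0 = 9, q_0 = 9*0 + 1 = 1.
  i=1: a_1=1, p_1 = 1*9 + 1 = 10, q_1 = 1*1 + 0 = 1.
  i=2: a_2=11, p_2 = 11*10 + 9 = 119, q_2 = 11*1 + 1 = 12.
  i=3: a_3=4, p_3 = 4*119 + 10 = 486, q_3 = 4*12 + 1 = 49.
  i=4: a_4=8, p_4 = 8*486 + 119 = 4007, q_4 = 8*49 + 12 = 404.
  i=5: a_5=12, p_5 = 12*4007 + 486 = 48570, q_5 = 12*404 + 49 = 4897.
  i=6: a_6=3, p_6 = 3*48570 + 4007 = 149717, q_6 = 3*4897 + 404 = 15095.
  i=7: a_7=7, p_7 = 7*149717 + 48570 = 1096589, q_7 = 7*15095 + 4897 = 110562.

9/1, 10/1, 119/12, 486/49, 4007/404, 48570/4897, 149717/15095, 1096589/110562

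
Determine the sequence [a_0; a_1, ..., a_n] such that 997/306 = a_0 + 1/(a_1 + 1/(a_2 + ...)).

[3; 3, 1, 6, 1, 9]

Run the Euclidean algorithm on 997 and 306; the successive quotients are the partial quotients a_0, a_1, ... (each step inverts the fractional part left over by the previous one):
  997 = 3*306 + 79, so a_0 = 3.
  306 = 3*79 + 69, so a_1 = 3.
  79 = 1*69 + 10, so a_2 = 1.
  69 = 6*10 + 9, so a_3 = 6.
  10 = 1*9 + 1, so a_4 = 1.
  9 = 9*1 + 0, so a_5 = 9.
The remainder reaches 0 after 6 divisions, so the expansion has 6 partial quotients, read off in order.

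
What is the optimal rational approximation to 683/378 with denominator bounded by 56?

56/31

Expand x = 683/378 as a continued fraction with the Euclidean algorithm:
  683 = 1*378 + 305, so a_0 = 1.
  378 = 1*305 + 73, so a_1 = 1.
  305 = 4*73 + 13, so a_2 = 4.
  73 = 5*13 + 8, so a_3 = 5.
  13 = 1*8 + 5, so a_4 = 1.
  8 = 1*5 + 3, so a_5 = 1.
  5 = 1*3 + 2, so a_6 = 1.
  3 = 1*2 + 1, so a_7 = 1.
  2 = 2*1 + 0, so a_8 = 2.
so x = [1; 1, 4, 5, 1, 1, 1, 1, 2].
Convergents (p_i = a_i*p_{i-1} + p_{i-2}, q_i = a_i*q_{i-1} + q_{i-2} with p_{-2}=0, p_{-1}=1, q_{-2}=1, q_{-1}=0), until the denominator exceeds 56:
  i=0: a_0=1, p_0 = 1*1 + 0 = 1, q_0 = 1*0 + 1 = 1.
  i=1: a_1=1, p_1 = 1*1 + 1 = 2, q_1 = 1*1 + 0 = 1.
  i=2: a_2=4, p_2 = 4*2 + 1 = 9, q_2 = 4*1 + 1 = 5.
  i=3: a_3=5, p_3 = 5*9 + 2 = 47, q_3 = 5*5 + 1 = 26.
  i=4: a_4=1, p_4 = 1*47 + 9 = 56, q_4 = 1*26 + 5 = 31.
  i=5: a_5=1, p_5 = 1*56 + 47 = 103, q_5 = 1*31 + 26 = 57.
q_5 = 57 > 56, so the last convergent with denominator <= 56 is p_4/q_4 = 56/31.
The closest fraction with denominator <= 56 is either p_4/q_4 or the intermediate fraction (k*p_4 + p_3)/(k*q_4 + q_3) with the largest k >= 1 whose denominator stays <= 56; these approach x as k grows, and every other convergent or intermediate fraction in range is farther away.
Largest k: floor((56 - q_3)/q_4) = floor((56 - 26)/31) = 0.
Since k = 0, no intermediate fraction beyond p_4/q_4 has denominator <= 56, so the convergent 56/31 is the closest (its error is |683*31 - 56*378|/(378*31) = 5/11718).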